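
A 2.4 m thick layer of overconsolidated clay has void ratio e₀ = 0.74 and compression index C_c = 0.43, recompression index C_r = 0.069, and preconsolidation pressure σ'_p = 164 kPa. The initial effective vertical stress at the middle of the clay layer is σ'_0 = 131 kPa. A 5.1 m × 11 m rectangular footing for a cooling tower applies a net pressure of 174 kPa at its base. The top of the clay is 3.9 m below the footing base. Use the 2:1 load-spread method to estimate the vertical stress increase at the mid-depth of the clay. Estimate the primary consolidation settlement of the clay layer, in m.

Mid-depth of clay below the footing base: z = 3.9 + 2.4/2 = 5.1 m.
Stress increase at mid-clay by the 2:1 spreading method:
Δσ = qBL/((B+z)(L+z)) = 174×5.1×11/((5.1+5.1)(11+5.1)) = 59.441 kPa
Final effective stress: σ'_f = 131 + 59.441 = 190.44 kPa.
σ'_f = 190.44 > σ'_p = 164 kPa, so the stress path crosses the preconsolidation pressure — recompression up to σ'_p, then virgin compression beyond:
S_c = H/(1+e₀)·[C_r·log₁₀(σ'_p/σ'_0) + C_c·log₁₀(σ'_f/σ'_p)]
    = 2.4/1.74 × [0.069×log₁₀(164/131) + 0.43×log₁₀(190.44/164)]
    = 1.3793 × [0.0067325 + 0.027913] = 0.04779 m

S_c ≈ 0.0478 m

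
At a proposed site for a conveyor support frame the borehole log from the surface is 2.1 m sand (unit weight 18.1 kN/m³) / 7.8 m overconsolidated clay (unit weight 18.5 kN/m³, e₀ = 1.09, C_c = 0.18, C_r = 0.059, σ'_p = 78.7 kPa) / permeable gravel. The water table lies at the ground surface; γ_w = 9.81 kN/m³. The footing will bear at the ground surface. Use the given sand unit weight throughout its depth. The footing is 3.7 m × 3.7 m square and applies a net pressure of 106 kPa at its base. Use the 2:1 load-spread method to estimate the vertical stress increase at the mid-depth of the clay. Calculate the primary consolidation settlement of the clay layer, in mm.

Mid-depth of clay below the ground surface: z = 2.1 + 7.8/2 = 6 m.
Total vertical stress at mid-clay: σ_v = 18.1×2.1 + 18.5×3.9 = 110.16 kPa.
Pore pressure: u = 9.81×(6 − 0) = 58.86 kPa.
Initial effective stress: σ'_0 = σ_v − u = 110.16 − 58.86 = 51.3 kPa.
Stress increase at mid-clay by the 2:1 spreading method:
Δσ = qBL/((B+z)(L+z)) = 106×3.7×3.7/((3.7+6)(3.7+6)) = 15.423 kPa
Final effective stress: σ'_f = 51.3 + 15.423 = 66.723 kPa.
σ'_f = 66.723 ≤ σ'_p = 78.7 kPa, so the clay remains overconsolidated and only the recompression index applies:
S_c = C_r·H/(1+e₀)·log₁₀(σ'_f/σ'_0) = 0.059×7.8/2.09×log₁₀(66.723/51.3)
    = 0.22019 × 0.11416 = 0.02514 m

S_c ≈ 25.1 mm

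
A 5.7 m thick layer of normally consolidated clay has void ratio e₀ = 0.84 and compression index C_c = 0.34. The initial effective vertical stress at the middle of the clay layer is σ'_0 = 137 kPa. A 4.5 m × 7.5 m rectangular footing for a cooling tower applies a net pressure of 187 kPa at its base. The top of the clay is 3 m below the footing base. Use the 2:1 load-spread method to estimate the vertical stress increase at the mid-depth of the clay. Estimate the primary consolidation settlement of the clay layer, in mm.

S_c ≈ 132 mm

Mid-depth of clay below the footing base: z = 3 + 5.7/2 = 5.85 m.
Stress increase at mid-clay by the 2:1 spreading method:
Δσ = qBL/((B+z)(L+z)) = 187×4.5×7.5/((4.5+5.85)(7.5+5.85)) = 45.677 kPa
Final effective stress: σ'_f = σ'_0 + Δσ = 137 + 45.677 = 182.68 kPa.
Normally consolidated clay, so the full stress increment lies on the virgin compression line:
S_c = C_c·H/(1+e₀)·log₁₀(σ'_f/σ'_0) = 0.34×5.7/(1+0.84)×log₁₀(182.68/137)
    = 1.0533 × 0.12497 = 0.1316 m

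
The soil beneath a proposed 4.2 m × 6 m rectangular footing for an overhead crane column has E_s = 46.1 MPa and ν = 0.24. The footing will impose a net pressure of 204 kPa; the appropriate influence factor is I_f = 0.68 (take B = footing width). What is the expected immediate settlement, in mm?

Immediate (elastic) settlement: S_e = q·B·(1−ν²)/E_s · I_f.
E_s = 46.1 MPa = 46100 kPa.
S_e = 204 × 4.2 × (1 − 0.24²) / 46100 × 0.68
    = 204 × 4.2 × 0.9424 / 46100 × 0.68
    = 0.01191 m = 11.91 mm

S_e ≈ 11.9 mm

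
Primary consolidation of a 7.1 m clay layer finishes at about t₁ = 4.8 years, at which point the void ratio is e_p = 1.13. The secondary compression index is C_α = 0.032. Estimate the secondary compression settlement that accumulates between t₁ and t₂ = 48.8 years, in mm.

Secondary compression: S_s = C_α·H/(1+e_p)·log₁₀(t₂/t₁)
S_s = 0.032×7.1/(1+1.13)×log₁₀(48.8/4.8)
    = 0.1067 × 1.007 = 0.1074 m

S_s ≈ 107 mm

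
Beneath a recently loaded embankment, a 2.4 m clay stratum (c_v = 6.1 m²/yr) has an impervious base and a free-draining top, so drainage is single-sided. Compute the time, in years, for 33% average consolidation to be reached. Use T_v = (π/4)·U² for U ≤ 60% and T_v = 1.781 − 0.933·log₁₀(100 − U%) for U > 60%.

t ≈ 0.0808 years

Drainage path length: H_d = H = 2.4 m (single drainage).
U ≤ 60%: T_v = (π/4)·U² = (π/4)×0.33² = 0.08553.
t = T_v·H_d²/c_v = 0.08553×2.4²/6.1 = 0.08076 years.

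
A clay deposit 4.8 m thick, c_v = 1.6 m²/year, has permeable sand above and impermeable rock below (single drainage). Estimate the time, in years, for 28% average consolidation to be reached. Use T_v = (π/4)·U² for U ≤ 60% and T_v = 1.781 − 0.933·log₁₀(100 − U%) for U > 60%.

t ≈ 0.887 years

Drainage path length: H_d = H = 4.8 m (single drainage).
U ≤ 60%: T_v = (π/4)·U² = (π/4)×0.28² = 0.061575.
t = T_v·H_d²/c_v = 0.061575×4.8²/1.6 = 0.8867 years.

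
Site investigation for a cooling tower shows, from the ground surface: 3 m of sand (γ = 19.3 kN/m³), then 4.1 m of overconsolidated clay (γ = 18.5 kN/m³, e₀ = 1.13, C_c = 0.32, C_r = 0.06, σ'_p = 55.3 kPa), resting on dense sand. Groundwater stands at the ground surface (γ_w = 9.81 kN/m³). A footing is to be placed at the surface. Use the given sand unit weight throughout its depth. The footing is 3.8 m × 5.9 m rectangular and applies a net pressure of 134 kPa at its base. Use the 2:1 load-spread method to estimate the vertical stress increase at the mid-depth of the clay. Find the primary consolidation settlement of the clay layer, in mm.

Mid-depth of clay below the ground surface: z = 3 + 4.1/2 = 5.05 m.
Total vertical stress at mid-clay: σ_v = 19.3×3 + 18.5×2.05 = 95.825 kPa.
Pore pressure: u = 9.81×(5.05 − 0) = 49.541 kPa.
Initial effective stress: σ'_0 = σ_v − u = 95.825 − 49.541 = 46.284 kPa.
Stress increase at mid-clay by the 2:1 spreading method:
Δσ = qBL/((B+z)(L+z)) = 134×3.8×5.9/((3.8+5.05)(5.9+5.05)) = 31.002 kPa
Final effective stress: σ'_f = 46.284 + 31.002 = 77.286 kPa.
σ'_f = 77.286 > σ'_p = 55.3 kPa, so the stress path crosses the preconsolidation pressure — recompression up to σ'_p, then virgin compression beyond:
S_c = H/(1+e₀)·[C_r·log₁₀(σ'_p/σ'_0) + C_c·log₁₀(σ'_f/σ'_p)]
    = 4.1/2.13 × [0.06×log₁₀(55.3/46.284) + 0.32×log₁₀(77.286/55.3)]
    = 1.9249 × [0.0046377 + 0.04652] = 0.09847 m

S_c ≈ 98.5 mm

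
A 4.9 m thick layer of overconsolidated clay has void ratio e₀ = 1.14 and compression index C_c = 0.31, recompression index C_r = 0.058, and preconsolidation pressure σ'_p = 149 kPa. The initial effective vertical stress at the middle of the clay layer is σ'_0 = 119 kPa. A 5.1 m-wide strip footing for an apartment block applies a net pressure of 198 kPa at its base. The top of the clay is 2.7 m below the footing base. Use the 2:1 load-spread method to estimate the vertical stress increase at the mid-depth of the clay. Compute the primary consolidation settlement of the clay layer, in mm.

S_c ≈ 130 mm

Mid-depth of clay below the footing base: z = 2.7 + 4.9/2 = 5.15 m.
Stress increase at mid-clay by the 2:1 spreading method:
Δσ = qB/(B+z) = 198×5.1/(5.1+5.15) = 98.517 kPa
Final effective stress: σ'_f = 119 + 98.517 = 217.52 kPa.
σ'_f = 217.52 > σ'_p = 149 kPa, so the stress path crosses the preconsolidation pressure — recompression up to σ'_p, then virgin compression beyond:
S_c = H/(1+e₀)·[C_r·log₁₀(σ'_p/σ'_0) + C_c·log₁₀(σ'_f/σ'_p)]
    = 4.9/2.14 × [0.058×log₁₀(149/119) + 0.31×log₁₀(217.52/149)]
    = 2.2897 × [0.0056631 + 0.050937] = 0.1296 m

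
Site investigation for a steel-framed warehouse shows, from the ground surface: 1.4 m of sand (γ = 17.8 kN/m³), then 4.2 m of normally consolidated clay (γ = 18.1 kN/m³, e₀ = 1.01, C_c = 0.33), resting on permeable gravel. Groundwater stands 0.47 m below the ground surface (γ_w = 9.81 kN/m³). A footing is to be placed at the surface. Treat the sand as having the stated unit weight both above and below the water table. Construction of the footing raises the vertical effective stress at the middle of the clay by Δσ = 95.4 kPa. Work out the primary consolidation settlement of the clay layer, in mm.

S_c ≈ 405 mm

Mid-depth of clay below the ground surface: z = 1.4 + 4.2/2 = 3.5 m.
Total vertical stress at mid-clay: σ_v = 17.8×1.4 + 18.1×2.1 = 62.93 kPa.
Pore pressure: u = 9.81×(3.5 − 0.47) = 29.724 kPa.
Initial effective stress: σ'_0 = σ_v − u = 62.93 − 29.724 = 33.206 kPa.
Final effective stress: σ'_f = σ'_0 + Δσ = 33.206 + 95.4 = 128.61 kPa.
Normally consolidated clay, so the full stress increment lies on the virgin compression line:
S_c = C_c·H/(1+e₀)·log₁₀(σ'_f/σ'_0) = 0.33×4.2/(1+1.01)×log₁₀(128.61/33.206)
    = 0.68955 × 0.58806 = 0.4055 m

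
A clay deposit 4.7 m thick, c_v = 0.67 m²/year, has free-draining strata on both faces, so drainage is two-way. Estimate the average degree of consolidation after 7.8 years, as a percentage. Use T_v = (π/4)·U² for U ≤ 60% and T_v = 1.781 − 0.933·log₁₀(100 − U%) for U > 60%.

Drainage path length: H_d = H/2 = 2.35 m (double drainage).
T_v = c_v·t/H_d² = 0.67×7.8/2.35² = 0.94631.
T_v = 0.94631 corresponds to the U > 60% branch:
U = 1 − 10^((1.781 − T_v)/0.933)/100 = 0.9215

U ≈ 92.2 %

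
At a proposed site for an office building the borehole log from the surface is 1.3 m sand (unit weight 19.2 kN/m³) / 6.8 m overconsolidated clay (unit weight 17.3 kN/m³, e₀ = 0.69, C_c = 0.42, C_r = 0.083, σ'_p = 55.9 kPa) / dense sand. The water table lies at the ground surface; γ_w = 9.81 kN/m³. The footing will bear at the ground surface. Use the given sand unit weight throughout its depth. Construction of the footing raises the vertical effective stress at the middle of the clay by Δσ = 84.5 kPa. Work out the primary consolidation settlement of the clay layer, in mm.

S_c ≈ 631 mm

Mid-depth of clay below the ground surface: z = 1.3 + 6.8/2 = 4.7 m.
Total vertical stress at mid-clay: σ_v = 19.2×1.3 + 17.3×3.4 = 83.78 kPa.
Pore pressure: u = 9.81×(4.7 − 0) = 46.107 kPa.
Initial effective stress: σ'_0 = σ_v − u = 83.78 − 46.107 = 37.673 kPa.
Final effective stress: σ'_f = 37.673 + 84.5 = 122.17 kPa.
σ'_f = 122.17 > σ'_p = 55.9 kPa, so the stress path crosses the preconsolidation pressure — recompression up to σ'_p, then virgin compression beyond:
S_c = H/(1+e₀)·[C_r·log₁₀(σ'_p/σ'_0) + C_c·log₁₀(σ'_f/σ'_p)]
    = 6.8/1.69 × [0.083×log₁₀(55.9/37.673) + 0.42×log₁₀(122.17/55.9)]
    = 4.0237 × [0.014225 + 0.14261] = 0.6311 m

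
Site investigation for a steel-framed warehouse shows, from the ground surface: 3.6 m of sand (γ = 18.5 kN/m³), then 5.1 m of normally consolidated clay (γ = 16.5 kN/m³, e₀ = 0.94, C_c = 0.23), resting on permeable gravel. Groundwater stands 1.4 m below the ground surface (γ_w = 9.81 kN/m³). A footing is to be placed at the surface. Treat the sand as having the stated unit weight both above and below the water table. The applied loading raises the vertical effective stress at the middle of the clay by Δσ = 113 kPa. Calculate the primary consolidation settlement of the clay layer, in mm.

S_c ≈ 272 mm

Mid-depth of clay below the ground surface: z = 3.6 + 5.1/2 = 6.15 m.
Total vertical stress at mid-clay: σ_v = 18.5×3.6 + 16.5×2.55 = 108.68 kPa.
Pore pressure: u = 9.81×(6.15 − 1.4) = 46.598 kPa.
Initial effective stress: σ'_0 = σ_v − u = 108.68 − 46.598 = 62.082 kPa.
Final effective stress: σ'_f = σ'_0 + Δσ = 62.082 + 113 = 175.08 kPa.
Normally consolidated clay, so the full stress increment lies on the virgin compression line:
S_c = C_c·H/(1+e₀)·log₁₀(σ'_f/σ'_0) = 0.23×5.1/(1+0.94)×log₁₀(175.08/62.082)
    = 0.60464 × 0.45027 = 0.2723 m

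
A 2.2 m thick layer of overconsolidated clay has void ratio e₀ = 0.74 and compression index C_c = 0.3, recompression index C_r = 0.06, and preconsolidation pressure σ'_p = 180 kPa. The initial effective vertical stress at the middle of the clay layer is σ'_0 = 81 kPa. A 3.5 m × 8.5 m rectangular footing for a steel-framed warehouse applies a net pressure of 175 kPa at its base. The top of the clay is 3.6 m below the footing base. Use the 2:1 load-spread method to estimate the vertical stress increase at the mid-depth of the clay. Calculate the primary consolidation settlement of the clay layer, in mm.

S_c ≈ 15.4 mm

Mid-depth of clay below the footing base: z = 3.6 + 2.2/2 = 4.7 m.
Stress increase at mid-clay by the 2:1 spreading method:
Δσ = qBL/((B+z)(L+z)) = 175×3.5×8.5/((3.5+4.7)(8.5+4.7)) = 48.099 kPa
Final effective stress: σ'_f = 81 + 48.099 = 129.1 kPa.
σ'_f = 129.1 ≤ σ'_p = 180 kPa, so the clay remains overconsolidated and only the recompression index applies:
S_c = C_r·H/(1+e₀)·log₁₀(σ'_f/σ'_0) = 0.06×2.2/1.74×log₁₀(129.1/81)
    = 0.075864 × 0.20244 = 0.01536 m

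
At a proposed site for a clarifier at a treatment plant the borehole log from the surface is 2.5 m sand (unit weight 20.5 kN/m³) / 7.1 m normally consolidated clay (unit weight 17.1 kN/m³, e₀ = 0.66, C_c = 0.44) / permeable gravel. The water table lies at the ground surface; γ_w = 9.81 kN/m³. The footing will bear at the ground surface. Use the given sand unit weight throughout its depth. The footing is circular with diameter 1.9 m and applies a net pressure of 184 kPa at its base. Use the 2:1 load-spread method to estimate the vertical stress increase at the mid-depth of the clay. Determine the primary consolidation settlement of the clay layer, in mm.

S_c ≈ 149 mm

Mid-depth of clay below the ground surface: z = 2.5 + 7.1/2 = 6.05 m.
Total vertical stress at mid-clay: σ_v = 20.5×2.5 + 17.1×3.55 = 111.96 kPa.
Pore pressure: u = 9.81×(6.05 − 0) = 59.351 kPa.
Initial effective stress: σ'_0 = σ_v − u = 111.96 − 59.351 = 52.609 kPa.
Stress increase at mid-clay by the 2:1 spreading method:
Δσ ≈ qD²/(D+z)² = 184×1.9²/(1.9+6.05)² = 10.51 kPa
Final effective stress: σ'_f = σ'_0 + Δσ = 52.609 + 10.51 = 63.119 kPa.
Normally consolidated clay, so the full stress increment lies on the virgin compression line:
S_c = C_c·H/(1+e₀)·log₁₀(σ'_f/σ'_0) = 0.44×7.1/(1+0.66)×log₁₀(63.119/52.609)
    = 1.8819 × 0.0791 = 0.1489 m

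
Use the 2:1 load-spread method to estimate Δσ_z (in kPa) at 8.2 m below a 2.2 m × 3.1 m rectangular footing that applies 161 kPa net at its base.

By the 2:1 method the load spreads at 1 horizontal : 2 vertical, so at depth z the loaded area has grown by z in each plan dimension:
Δσ = qBL/((B+z)(L+z)) = 161×2.2×3.1/((2.2+8.2)(3.1+8.2)) = 9.3433 kPa

Δσ_z ≈ 9.34 kPa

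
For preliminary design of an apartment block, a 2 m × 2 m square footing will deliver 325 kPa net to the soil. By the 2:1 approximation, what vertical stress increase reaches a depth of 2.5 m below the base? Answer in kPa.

Δσ_z ≈ 64.2 kPa

By the 2:1 method the load spreads at 1 horizontal : 2 vertical, so at depth z the loaded area has grown by z in each plan dimension:
Δσ = qBL/((B+z)(L+z)) = 325×2×2/((2+2.5)(2+2.5)) = 64.198 kPa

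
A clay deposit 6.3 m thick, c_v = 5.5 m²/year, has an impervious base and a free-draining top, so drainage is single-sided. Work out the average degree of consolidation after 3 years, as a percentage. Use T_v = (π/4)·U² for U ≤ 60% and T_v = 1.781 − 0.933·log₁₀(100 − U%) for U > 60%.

Drainage path length: H_d = H = 6.3 m (single drainage).
T_v = c_v·t/H_d² = 5.5×3/6.3² = 0.41572.
T_v = 0.41572 corresponds to the U > 60% branch:
U = 1 − 10^((1.781 − T_v)/0.933)/100 = 0.7094

U ≈ 70.9 %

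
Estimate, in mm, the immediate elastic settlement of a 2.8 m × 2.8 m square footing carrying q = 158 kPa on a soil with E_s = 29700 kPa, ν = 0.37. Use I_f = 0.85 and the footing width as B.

Immediate (elastic) settlement: S_e = q·B·(1−ν²)/E_s · I_f.
S_e = 158 × 2.8 × (1 − 0.37²) / 29700 × 0.85
    = 158 × 2.8 × 0.8631 / 29700 × 0.85
    = 0.01093 m = 10.93 mm

S_e ≈ 10.9 mm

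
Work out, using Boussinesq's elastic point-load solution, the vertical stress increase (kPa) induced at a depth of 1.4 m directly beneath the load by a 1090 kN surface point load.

Δσ_z ≈ 266 kPa

Boussinesq vertical stress below a point load on an elastic half-space:
Δσ_z = 3P/(2πz²) · [1 + (r/z)²]^(−5/2)
r/z = 0/1.4 = 0; [1+(r/z)²]^(−5/2) = 1.
Δσ_z = 3×1090/(2π×1.4²) × 1 = 265.53 × 1 = 265.5 kPa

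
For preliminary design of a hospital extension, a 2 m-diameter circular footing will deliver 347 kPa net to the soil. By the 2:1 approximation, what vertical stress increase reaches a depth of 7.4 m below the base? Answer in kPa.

Δσ_z ≈ 15.7 kPa

By the 2:1 method the load spreads at 1 horizontal : 2 vertical, so at depth z the loaded area has grown by z in each plan dimension:
Δσ ≈ qD²/(D+z)² = 347×2²/(2+7.4)² = 15.708 kPa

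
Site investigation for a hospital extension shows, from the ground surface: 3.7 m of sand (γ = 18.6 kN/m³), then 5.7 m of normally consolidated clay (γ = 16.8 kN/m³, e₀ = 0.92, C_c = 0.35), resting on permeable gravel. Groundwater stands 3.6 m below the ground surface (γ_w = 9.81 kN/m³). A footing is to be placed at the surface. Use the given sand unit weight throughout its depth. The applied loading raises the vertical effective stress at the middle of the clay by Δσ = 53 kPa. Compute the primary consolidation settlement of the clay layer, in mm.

S_c ≈ 213 mm

Mid-depth of clay below the ground surface: z = 3.7 + 5.7/2 = 6.55 m.
Total vertical stress at mid-clay: σ_v = 18.6×3.7 + 16.8×2.85 = 116.7 kPa.
Pore pressure: u = 9.81×(6.55 − 3.6) = 28.94 kPa.
Initial effective stress: σ'_0 = σ_v − u = 116.7 − 28.94 = 87.76 kPa.
Final effective stress: σ'_f = σ'_0 + Δσ = 87.76 + 53 = 140.76 kPa.
Normally consolidated clay, so the full stress increment lies on the virgin compression line:
S_c = C_c·H/(1+e₀)·log₁₀(σ'_f/σ'_0) = 0.35×5.7/(1+0.92)×log₁₀(140.76/87.76)
    = 1.0391 × 0.20518 = 0.2132 m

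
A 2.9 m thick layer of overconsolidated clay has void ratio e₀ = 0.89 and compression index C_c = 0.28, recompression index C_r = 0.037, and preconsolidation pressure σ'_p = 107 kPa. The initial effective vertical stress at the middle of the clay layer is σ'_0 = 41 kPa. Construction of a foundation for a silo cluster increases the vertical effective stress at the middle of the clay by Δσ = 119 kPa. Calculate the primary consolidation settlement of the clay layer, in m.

Final effective stress: σ'_f = 41 + 119 = 160 kPa.
σ'_f = 160 > σ'_p = 107 kPa, so the stress path crosses the preconsolidation pressure — recompression up to σ'_p, then virgin compression beyond:
S_c = H/(1+e₀)·[C_r·log₁₀(σ'_p/σ'_0) + C_c·log₁₀(σ'_f/σ'_p)]
    = 2.9/1.89 × [0.037×log₁₀(107/41) + 0.28×log₁₀(160/107)]
    = 1.5344 × [0.015414 + 0.048926] = 0.09872 m

S_c ≈ 0.0987 m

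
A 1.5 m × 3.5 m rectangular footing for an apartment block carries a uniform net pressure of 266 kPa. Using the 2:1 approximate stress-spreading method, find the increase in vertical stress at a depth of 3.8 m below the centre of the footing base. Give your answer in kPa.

By the 2:1 method the load spreads at 1 horizontal : 2 vertical, so at depth z the loaded area has grown by z in each plan dimension:
Δσ = qBL/((B+z)(L+z)) = 266×1.5×3.5/((1.5+3.8)(3.5+3.8)) = 36.095 kPa

Δσ_z ≈ 36.1 kPa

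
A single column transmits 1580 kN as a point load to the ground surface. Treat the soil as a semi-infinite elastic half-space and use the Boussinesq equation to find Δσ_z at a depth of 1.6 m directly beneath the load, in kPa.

Boussinesq vertical stress below a point load on an elastic half-space:
Δσ_z = 3P/(2πz²) · [1 + (r/z)²]^(−5/2)
r/z = 0/1.6 = 0; [1+(r/z)²]^(−5/2) = 1.
Δσ_z = 3×1580/(2π×1.6²) × 1 = 294.69 × 1 = 294.7 kPa

Δσ_z ≈ 295 kPa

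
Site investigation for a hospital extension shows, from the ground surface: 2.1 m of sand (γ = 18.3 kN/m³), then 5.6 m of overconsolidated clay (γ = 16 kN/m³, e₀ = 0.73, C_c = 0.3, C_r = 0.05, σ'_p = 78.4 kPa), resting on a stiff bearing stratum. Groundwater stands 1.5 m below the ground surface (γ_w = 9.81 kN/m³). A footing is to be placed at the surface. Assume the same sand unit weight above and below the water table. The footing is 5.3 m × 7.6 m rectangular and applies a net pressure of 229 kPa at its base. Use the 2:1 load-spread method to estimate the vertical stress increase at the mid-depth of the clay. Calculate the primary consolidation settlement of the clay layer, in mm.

S_c ≈ 219 mm

Mid-depth of clay below the ground surface: z = 2.1 + 5.6/2 = 4.9 m.
Total vertical stress at mid-clay: σ_v = 18.3×2.1 + 16×2.8 = 83.23 kPa.
Pore pressure: u = 9.81×(4.9 − 1.5) = 33.354 kPa.
Initial effective stress: σ'_0 = σ_v − u = 83.23 − 33.354 = 49.876 kPa.
Stress increase at mid-clay by the 2:1 spreading method:
Δσ = qBL/((B+z)(L+z)) = 229×5.3×7.6/((5.3+4.9)(7.6+4.9)) = 72.346 kPa
Final effective stress: σ'_f = 49.876 + 72.346 = 122.22 kPa.
σ'_f = 122.22 > σ'_p = 78.4 kPa, so the stress path crosses the preconsolidation pressure — recompression up to σ'_p, then virgin compression beyond:
S_c = H/(1+e₀)·[C_r·log₁₀(σ'_p/σ'_0) + C_c·log₁₀(σ'_f/σ'_p)]
    = 5.6/1.73 × [0.05×log₁₀(78.4/49.876) + 0.3×log₁₀(122.22/78.4)]
    = 3.237 × [0.0098212 + 0.057848] = 0.219 m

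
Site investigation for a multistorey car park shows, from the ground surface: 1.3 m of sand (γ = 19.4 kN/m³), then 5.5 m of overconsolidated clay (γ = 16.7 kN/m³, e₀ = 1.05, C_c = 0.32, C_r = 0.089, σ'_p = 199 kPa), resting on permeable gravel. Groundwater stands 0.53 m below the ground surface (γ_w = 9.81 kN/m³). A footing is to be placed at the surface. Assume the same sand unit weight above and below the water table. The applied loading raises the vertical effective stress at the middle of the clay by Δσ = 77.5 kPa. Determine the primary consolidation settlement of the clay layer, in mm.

Mid-depth of clay below the ground surface: z = 1.3 + 5.5/2 = 4.05 m.
Total vertical stress at mid-clay: σ_v = 19.4×1.3 + 16.7×2.75 = 71.145 kPa.
Pore pressure: u = 9.81×(4.05 − 0.53) = 34.531 kPa.
Initial effective stress: σ'_0 = σ_v − u = 71.145 − 34.531 = 36.614 kPa.
Final effective stress: σ'_f = 36.614 + 77.5 = 114.11 kPa.
σ'_f = 114.11 ≤ σ'_p = 199 kPa, so the clay remains overconsolidated and only the recompression index applies:
S_c = C_r·H/(1+e₀)·log₁₀(σ'_f/σ'_0) = 0.089×5.5/2.05×log₁₀(114.11/36.614)
    = 0.23878 × 0.49368 = 0.1179 m

S_c ≈ 118 mm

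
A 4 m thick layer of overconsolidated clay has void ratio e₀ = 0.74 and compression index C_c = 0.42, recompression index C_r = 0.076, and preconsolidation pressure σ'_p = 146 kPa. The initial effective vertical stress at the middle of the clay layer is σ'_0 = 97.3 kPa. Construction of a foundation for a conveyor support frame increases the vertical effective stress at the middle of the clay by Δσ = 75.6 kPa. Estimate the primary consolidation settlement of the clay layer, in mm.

S_c ≈ 102 mm

Final effective stress: σ'_f = 97.3 + 75.6 = 172.9 kPa.
σ'_f = 172.9 > σ'_p = 146 kPa, so the stress path crosses the preconsolidation pressure — recompression up to σ'_p, then virgin compression beyond:
S_c = H/(1+e₀)·[C_r·log₁₀(σ'_p/σ'_0) + C_c·log₁₀(σ'_f/σ'_p)]
    = 4/1.74 × [0.076×log₁₀(146/97.3) + 0.42×log₁₀(172.9/146)]
    = 2.2989 × [0.013394 + 0.030846] = 0.1017 m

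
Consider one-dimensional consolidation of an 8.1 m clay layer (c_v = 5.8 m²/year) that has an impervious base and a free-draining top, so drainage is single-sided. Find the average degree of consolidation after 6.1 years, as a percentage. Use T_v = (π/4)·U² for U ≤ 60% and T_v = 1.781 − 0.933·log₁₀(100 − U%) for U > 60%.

U ≈ 78.6 %

Drainage path length: H_d = H = 8.1 m (single drainage).
T_v = c_v·t/H_d² = 5.8×6.1/8.1² = 0.53925.
T_v = 0.53925 corresponds to the U > 60% branch:
U = 1 − 10^((1.781 − T_v)/0.933)/100 = 0.7857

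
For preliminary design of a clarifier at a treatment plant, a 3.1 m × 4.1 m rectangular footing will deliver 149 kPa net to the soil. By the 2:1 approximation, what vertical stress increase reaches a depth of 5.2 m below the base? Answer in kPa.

By the 2:1 method the load spreads at 1 horizontal : 2 vertical, so at depth z the loaded area has grown by z in each plan dimension:
Δσ = qBL/((B+z)(L+z)) = 149×3.1×4.1/((3.1+5.2)(4.1+5.2)) = 24.534 kPa

Δσ_z ≈ 24.5 kPa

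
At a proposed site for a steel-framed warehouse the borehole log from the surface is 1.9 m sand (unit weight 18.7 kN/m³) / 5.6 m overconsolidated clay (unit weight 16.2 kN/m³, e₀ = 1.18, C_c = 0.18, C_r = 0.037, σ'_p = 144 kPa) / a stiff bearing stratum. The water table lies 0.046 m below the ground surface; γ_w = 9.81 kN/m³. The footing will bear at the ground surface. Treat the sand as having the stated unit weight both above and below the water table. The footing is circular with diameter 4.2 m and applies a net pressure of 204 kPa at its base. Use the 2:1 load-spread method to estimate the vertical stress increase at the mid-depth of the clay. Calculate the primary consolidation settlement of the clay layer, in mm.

Mid-depth of clay below the ground surface: z = 1.9 + 5.6/2 = 4.7 m.
Total vertical stress at mid-clay: σ_v = 18.7×1.9 + 16.2×2.8 = 80.89 kPa.
Pore pressure: u = 9.81×(4.7 − 0.046) = 45.656 kPa.
Initial effective stress: σ'_0 = σ_v − u = 80.89 − 45.656 = 35.234 kPa.
Stress increase at mid-clay by the 2:1 spreading method:
Δσ ≈ qD²/(D+z)² = 204×4.2²/(4.2+4.7)² = 45.431 kPa
Final effective stress: σ'_f = 35.234 + 45.431 = 80.665 kPa.
σ'_f = 80.665 ≤ σ'_p = 144 kPa, so the clay remains overconsolidated and only the recompression index applies:
S_c = C_r·H/(1+e₀)·log₁₀(σ'_f/σ'_0) = 0.037×5.6/2.18×log₁₀(80.665/35.234)
    = 0.095046 × 0.35972 = 0.03419 m

S_c ≈ 34.2 mm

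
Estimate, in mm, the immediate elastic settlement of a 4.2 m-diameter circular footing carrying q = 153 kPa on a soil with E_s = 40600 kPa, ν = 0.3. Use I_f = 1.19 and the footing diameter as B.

S_e ≈ 17.1 mm

Immediate (elastic) settlement: S_e = q·B·(1−ν²)/E_s · I_f.
S_e = 153 × 4.2 × (1 − 0.3²) / 40600 × 1.19
    = 153 × 4.2 × 0.91 / 40600 × 1.19
    = 0.01714 m = 17.14 mm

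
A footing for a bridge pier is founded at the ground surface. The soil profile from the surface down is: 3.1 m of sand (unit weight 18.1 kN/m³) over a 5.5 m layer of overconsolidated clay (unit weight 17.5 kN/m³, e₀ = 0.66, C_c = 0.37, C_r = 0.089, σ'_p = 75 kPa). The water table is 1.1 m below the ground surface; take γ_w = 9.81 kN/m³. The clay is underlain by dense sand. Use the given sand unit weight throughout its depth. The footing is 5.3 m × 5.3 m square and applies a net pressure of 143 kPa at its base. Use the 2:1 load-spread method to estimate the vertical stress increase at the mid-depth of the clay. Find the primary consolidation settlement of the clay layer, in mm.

Mid-depth of clay below the ground surface: z = 3.1 + 5.5/2 = 5.85 m.
Total vertical stress at mid-clay: σ_v = 18.1×3.1 + 17.5×2.75 = 104.24 kPa.
Pore pressure: u = 9.81×(5.85 − 1.1) = 46.598 kPa.
Initial effective stress: σ'_0 = σ_v − u = 104.24 − 46.598 = 57.642 kPa.
Stress increase at mid-clay by the 2:1 spreading method:
Δσ = qBL/((B+z)(L+z)) = 143×5.3×5.3/((5.3+5.85)(5.3+5.85)) = 32.31 kPa
Final effective stress: σ'_f = 57.642 + 32.31 = 89.952 kPa.
σ'_f = 89.952 > σ'_p = 75 kPa, so the stress path crosses the preconsolidation pressure — recompression up to σ'_p, then virgin compression beyond:
S_c = H/(1+e₀)·[C_r·log₁₀(σ'_p/σ'_0) + C_c·log₁₀(σ'_f/σ'_p)]
    = 5.5/1.66 × [0.089×log₁₀(75/57.642) + 0.37×log₁₀(89.952/75)]
    = 3.3133 × [0.010175 + 0.029211] = 0.1305 m

S_c ≈ 130 mm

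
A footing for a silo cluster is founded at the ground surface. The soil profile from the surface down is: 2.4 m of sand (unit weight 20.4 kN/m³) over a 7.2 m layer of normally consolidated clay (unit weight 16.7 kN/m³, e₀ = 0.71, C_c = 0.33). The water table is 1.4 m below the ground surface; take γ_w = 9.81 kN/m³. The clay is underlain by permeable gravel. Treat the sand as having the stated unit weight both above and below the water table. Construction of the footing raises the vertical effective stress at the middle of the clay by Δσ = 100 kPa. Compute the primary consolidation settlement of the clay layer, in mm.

S_c ≈ 568 mm

Mid-depth of clay below the ground surface: z = 2.4 + 7.2/2 = 6 m.
Total vertical stress at mid-clay: σ_v = 20.4×2.4 + 16.7×3.6 = 109.08 kPa.
Pore pressure: u = 9.81×(6 − 1.4) = 45.126 kPa.
Initial effective stress: σ'_0 = σ_v − u = 109.08 − 45.126 = 63.954 kPa.
Final effective stress: σ'_f = σ'_0 + Δσ = 63.954 + 100 = 163.95 kPa.
Normally consolidated clay, so the full stress increment lies on the virgin compression line:
S_c = C_c·H/(1+e₀)·log₁₀(σ'_f/σ'_0) = 0.33×7.2/(1+0.71)×log₁₀(163.95/63.954)
    = 1.3895 × 0.40884 = 0.5681 m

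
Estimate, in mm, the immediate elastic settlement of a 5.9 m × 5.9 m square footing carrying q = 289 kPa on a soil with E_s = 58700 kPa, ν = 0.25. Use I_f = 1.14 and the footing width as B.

S_e ≈ 31 mm

Immediate (elastic) settlement: S_e = q·B·(1−ν²)/E_s · I_f.
S_e = 289 × 5.9 × (1 − 0.25²) / 58700 × 1.14
    = 289 × 5.9 × 0.9375 / 58700 × 1.14
    = 0.03104 m = 31.04 mm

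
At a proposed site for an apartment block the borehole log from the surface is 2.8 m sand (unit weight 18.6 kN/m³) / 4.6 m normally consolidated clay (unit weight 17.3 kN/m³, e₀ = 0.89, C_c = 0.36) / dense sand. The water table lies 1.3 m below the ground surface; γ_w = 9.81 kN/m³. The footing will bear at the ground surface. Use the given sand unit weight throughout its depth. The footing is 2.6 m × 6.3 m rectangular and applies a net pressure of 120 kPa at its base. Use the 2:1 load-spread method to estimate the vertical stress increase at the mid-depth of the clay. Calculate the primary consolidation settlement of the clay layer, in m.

S_c ≈ 0.131 m

Mid-depth of clay below the ground surface: z = 2.8 + 4.6/2 = 5.1 m.
Total vertical stress at mid-clay: σ_v = 18.6×2.8 + 17.3×2.3 = 91.87 kPa.
Pore pressure: u = 9.81×(5.1 − 1.3) = 37.278 kPa.
Initial effective stress: σ'_0 = σ_v − u = 91.87 − 37.278 = 54.592 kPa.
Stress increase at mid-clay by the 2:1 spreading method:
Δσ = qBL/((B+z)(L+z)) = 120×2.6×6.3/((2.6+5.1)(6.3+5.1)) = 22.392 kPa
Final effective stress: σ'_f = σ'_0 + Δσ = 54.592 + 22.392 = 76.984 kPa.
Normally consolidated clay, so the full stress increment lies on the virgin compression line:
S_c = C_c·H/(1+e₀)·log₁₀(σ'_f/σ'_0) = 0.36×4.6/(1+0.89)×log₁₀(76.984/54.592)
    = 0.87619 × 0.14927 = 0.1308 m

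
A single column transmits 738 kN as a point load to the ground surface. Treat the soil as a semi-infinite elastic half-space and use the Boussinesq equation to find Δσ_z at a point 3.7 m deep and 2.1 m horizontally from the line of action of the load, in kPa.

Boussinesq vertical stress below a point load on an elastic half-space:
Δσ_z = 3P/(2πz²) · [1 + (r/z)²]^(−5/2)
r/z = 2.1/3.7 = 0.56757; [1+(r/z)²]^(−5/2) = 0.49752.
Δσ_z = 3×738/(2π×3.7²) × 0.49752 = 25.739 × 0.49752 = 12.81 kPa

Δσ_z ≈ 12.8 kPa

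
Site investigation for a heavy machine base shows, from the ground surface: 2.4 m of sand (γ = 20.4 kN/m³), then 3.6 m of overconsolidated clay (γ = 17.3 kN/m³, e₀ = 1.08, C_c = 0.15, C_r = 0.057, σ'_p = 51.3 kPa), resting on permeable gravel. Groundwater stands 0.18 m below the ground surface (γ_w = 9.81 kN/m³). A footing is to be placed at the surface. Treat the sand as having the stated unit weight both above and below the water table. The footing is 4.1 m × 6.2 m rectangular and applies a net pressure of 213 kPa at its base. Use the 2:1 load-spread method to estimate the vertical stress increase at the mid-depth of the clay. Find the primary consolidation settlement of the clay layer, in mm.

Mid-depth of clay below the ground surface: z = 2.4 + 3.6/2 = 4.2 m.
Total vertical stress at mid-clay: σ_v = 20.4×2.4 + 17.3×1.8 = 80.1 kPa.
Pore pressure: u = 9.81×(4.2 − 0.18) = 39.436 kPa.
Initial effective stress: σ'_0 = σ_v − u = 80.1 − 39.436 = 40.664 kPa.
Stress increase at mid-clay by the 2:1 spreading method:
Δσ = qBL/((B+z)(L+z)) = 213×4.1×6.2/((4.1+4.2)(6.2+4.2)) = 62.725 kPa
Final effective stress: σ'_f = 40.664 + 62.725 = 103.39 kPa.
σ'_f = 103.39 > σ'_p = 51.3 kPa, so the stress path crosses the preconsolidation pressure — recompression up to σ'_p, then virgin compression beyond:
S_c = H/(1+e₀)·[C_r·log₁₀(σ'_p/σ'_0) + C_c·log₁₀(σ'_f/σ'_p)]
    = 3.6/2.08 × [0.057×log₁₀(51.3/40.664) + 0.15×log₁₀(103.39/51.3)]
    = 1.7308 × [0.0057517 + 0.045654] = 0.08897 m

S_c ≈ 89 mm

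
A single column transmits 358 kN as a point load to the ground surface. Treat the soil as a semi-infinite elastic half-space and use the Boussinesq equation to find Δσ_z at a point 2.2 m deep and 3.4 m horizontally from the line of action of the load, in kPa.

Boussinesq vertical stress below a point load on an elastic half-space:
Δσ_z = 3P/(2πz²) · [1 + (r/z)²]^(−5/2)
r/z = 3.4/2.2 = 1.5455; [1+(r/z)²]^(−5/2) = 0.047316.
Δσ_z = 3×358/(2π×2.2²) × 0.047316 = 35.317 × 0.047316 = 1.671 kPa

Δσ_z ≈ 1.67 kPa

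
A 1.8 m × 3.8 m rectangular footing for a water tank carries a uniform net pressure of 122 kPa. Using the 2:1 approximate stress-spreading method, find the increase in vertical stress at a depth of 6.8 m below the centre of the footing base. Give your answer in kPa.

By the 2:1 method the load spreads at 1 horizontal : 2 vertical, so at depth z the loaded area has grown by z in each plan dimension:
Δσ = qBL/((B+z)(L+z)) = 122×1.8×3.8/((1.8+6.8)(3.8+6.8)) = 9.154 kPa

Δσ_z ≈ 9.15 kPa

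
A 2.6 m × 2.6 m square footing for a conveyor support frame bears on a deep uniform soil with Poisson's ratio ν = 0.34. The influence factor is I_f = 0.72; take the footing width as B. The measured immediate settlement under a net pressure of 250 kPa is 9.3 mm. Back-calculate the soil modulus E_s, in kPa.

E_s ≈ 44500 kPa

S_e = q·B·(1−ν²)/E_s · I_f  ⇒  E_s = q·B·(1−ν²)·I_f / S_e.
E_s = 250 × 2.6 × 0.8844 × 0.72 / 0.0093 = 44510 kPa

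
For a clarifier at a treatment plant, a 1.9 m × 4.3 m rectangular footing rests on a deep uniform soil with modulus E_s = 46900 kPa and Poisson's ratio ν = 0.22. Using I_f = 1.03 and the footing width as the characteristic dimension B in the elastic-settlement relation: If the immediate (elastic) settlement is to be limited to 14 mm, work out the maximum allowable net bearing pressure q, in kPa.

q ≈ 353 kPa

S_e = q·B·(1−ν²)/E_s · I_f  ⇒  q = S_e·E_s / (B·(1−ν²)·I_f).
q = 0.014 × 46900 / (1.9 × 0.9516 × 1.03) = 352.6 kPa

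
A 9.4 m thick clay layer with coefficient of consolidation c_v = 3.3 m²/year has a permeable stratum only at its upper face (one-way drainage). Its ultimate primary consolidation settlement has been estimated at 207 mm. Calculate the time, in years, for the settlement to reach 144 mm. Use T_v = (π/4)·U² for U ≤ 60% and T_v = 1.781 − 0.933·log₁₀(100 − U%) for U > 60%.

Drainage path length: H_d = H = 9.4 m (single drainage).
U = S(t)/S_ult = 144/207 = 0.6957.
U > 60%: T_v = 1.781 − 0.933·log₁₀(100 − 69.565) = 0.39702.
t = T_v·H_d²/c_v = 0.39702×9.4²/3.3 = 10.63 years.

t ≈ 10.6 years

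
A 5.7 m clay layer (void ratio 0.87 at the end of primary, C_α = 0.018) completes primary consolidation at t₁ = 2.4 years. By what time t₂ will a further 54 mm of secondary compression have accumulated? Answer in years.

t₂ ≈ 23.1 years

S_s = C_α·H/(1+e_p)·log₁₀(t₂/t₁) ⇒ log₁₀(t₂/t₁) = S_s·(1+e_p)/(C_α·H).
log₁₀(t₂/t₁) = 0.054 × (1+0.87) / (0.018×5.7) = 0.9842
t₂ = t₁ × 10^0.9842 = 2.4 × 9.643 = 23.14 years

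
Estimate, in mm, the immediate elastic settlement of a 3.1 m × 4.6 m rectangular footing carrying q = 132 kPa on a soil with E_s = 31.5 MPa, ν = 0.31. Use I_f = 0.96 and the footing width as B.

S_e ≈ 11.3 mm

Immediate (elastic) settlement: S_e = q·B·(1−ν²)/E_s · I_f.
E_s = 31.5 MPa = 31500 kPa.
S_e = 132 × 3.1 × (1 − 0.31²) / 31500 × 0.96
    = 132 × 3.1 × 0.9039 / 31500 × 0.96
    = 0.01127 m = 11.27 mm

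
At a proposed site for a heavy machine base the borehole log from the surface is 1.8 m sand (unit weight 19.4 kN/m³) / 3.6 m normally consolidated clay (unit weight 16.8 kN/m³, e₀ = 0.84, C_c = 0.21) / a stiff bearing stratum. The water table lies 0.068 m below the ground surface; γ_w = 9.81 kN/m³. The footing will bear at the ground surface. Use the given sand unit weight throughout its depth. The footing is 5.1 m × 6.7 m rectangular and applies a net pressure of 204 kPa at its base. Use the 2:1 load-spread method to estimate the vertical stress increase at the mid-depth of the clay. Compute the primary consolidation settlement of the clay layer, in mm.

Mid-depth of clay below the ground surface: z = 1.8 + 3.6/2 = 3.6 m.
Total vertical stress at mid-clay: σ_v = 19.4×1.8 + 16.8×1.8 = 65.16 kPa.
Pore pressure: u = 9.81×(3.6 − 0.068) = 34.649 kPa.
Initial effective stress: σ'_0 = σ_v − u = 65.16 − 34.649 = 30.511 kPa.
Stress increase at mid-clay by the 2:1 spreading method:
Δσ = qBL/((B+z)(L+z)) = 204×5.1×6.7/((5.1+3.6)(6.7+3.6)) = 77.789 kPa
Final effective stress: σ'_f = σ'_0 + Δσ = 30.511 + 77.789 = 108.3 kPa.
Normally consolidated clay, so the full stress increment lies on the virgin compression line:
S_c = C_c·H/(1+e₀)·log₁₀(σ'_f/σ'_0) = 0.21×3.6/(1+0.84)×log₁₀(108.3/30.511)
    = 0.41087 × 0.55017 = 0.226 m

S_c ≈ 226 mm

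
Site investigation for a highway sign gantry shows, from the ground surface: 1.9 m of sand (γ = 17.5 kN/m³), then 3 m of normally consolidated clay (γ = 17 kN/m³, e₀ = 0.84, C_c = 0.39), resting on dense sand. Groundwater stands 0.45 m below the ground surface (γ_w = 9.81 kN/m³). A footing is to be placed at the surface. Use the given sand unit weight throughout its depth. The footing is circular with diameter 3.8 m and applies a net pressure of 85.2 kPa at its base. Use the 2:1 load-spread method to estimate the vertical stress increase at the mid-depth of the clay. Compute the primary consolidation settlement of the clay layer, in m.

S_c ≈ 0.162 m

Mid-depth of clay below the ground surface: z = 1.9 + 3/2 = 3.4 m.
Total vertical stress at mid-clay: σ_v = 17.5×1.9 + 17×1.5 = 58.75 kPa.
Pore pressure: u = 9.81×(3.4 − 0.45) = 28.94 kPa.
Initial effective stress: σ'_0 = σ_v − u = 58.75 − 28.94 = 29.81 kPa.
Stress increase at mid-clay by the 2:1 spreading method:
Δσ ≈ qD²/(D+z)² = 85.2×3.8²/(3.8+3.4)² = 23.732 kPa
Final effective stress: σ'_f = σ'_0 + Δσ = 29.81 + 23.732 = 53.542 kPa.
Normally consolidated clay, so the full stress increment lies on the virgin compression line:
S_c = C_c·H/(1+e₀)·log₁₀(σ'_f/σ'_0) = 0.39×3/(1+0.84)×log₁₀(53.542/29.81)
    = 0.63587 × 0.25433 = 0.1617 m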